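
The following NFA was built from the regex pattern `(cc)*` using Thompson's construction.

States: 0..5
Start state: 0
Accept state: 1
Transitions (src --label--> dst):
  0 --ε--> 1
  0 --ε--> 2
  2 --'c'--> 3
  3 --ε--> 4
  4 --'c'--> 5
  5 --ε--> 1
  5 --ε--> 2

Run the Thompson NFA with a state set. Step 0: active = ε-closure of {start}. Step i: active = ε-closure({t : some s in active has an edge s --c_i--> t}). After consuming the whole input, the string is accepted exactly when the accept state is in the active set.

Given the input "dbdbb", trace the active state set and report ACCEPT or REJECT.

Answer: REJECT

Derivation:
start: ε-closure({0}) = {0,1,2}
'd' @ 1: {}  — state set empty
rest 'bdbb' ignored (set empty)
end set {} — state 1 not in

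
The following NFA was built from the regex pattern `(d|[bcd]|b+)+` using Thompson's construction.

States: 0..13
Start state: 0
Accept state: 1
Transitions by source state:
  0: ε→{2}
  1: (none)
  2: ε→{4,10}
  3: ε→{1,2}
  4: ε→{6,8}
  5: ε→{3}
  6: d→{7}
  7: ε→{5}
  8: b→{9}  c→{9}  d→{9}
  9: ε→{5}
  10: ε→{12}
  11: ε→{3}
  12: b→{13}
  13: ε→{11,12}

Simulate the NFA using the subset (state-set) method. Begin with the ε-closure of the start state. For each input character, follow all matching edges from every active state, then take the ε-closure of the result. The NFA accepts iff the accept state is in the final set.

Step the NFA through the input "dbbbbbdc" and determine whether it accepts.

initial (ε-close {0}): {0,2,4,6,8,10,12}
'd' @ 1: {1,2,3,4,5,6,7,8,9,10,12}  (accept∈set)
'b' @ 2: {1,2,3,4,5,6,8,9,10,11,12,13}  (accept∈set)
'b' @ 3: {1,2,3,4,5,6,8,9,10,11,12,13}  (accept∈set)
'b' @ 4: {1,2,3,4,5,6,8,9,10,11,12,13}  (accept∈set)
'b' @ 5: {1,2,3,4,5,6,8,9,10,11,12,13}  (accept∈set)
'b' @ 6: {1,2,3,4,5,6,8,9,10,11,12,13}  (accept∈set)
'd' @ 7: {1,2,3,4,5,6,7,8,9,10,12}  (accept∈set)
'c' @ 8: {1,2,3,4,5,6,8,9,10,12}  (accept∈set)
end set {1,2,3,4,5,6,8,9,10,12} — state 1 in

Answer: ACCEPT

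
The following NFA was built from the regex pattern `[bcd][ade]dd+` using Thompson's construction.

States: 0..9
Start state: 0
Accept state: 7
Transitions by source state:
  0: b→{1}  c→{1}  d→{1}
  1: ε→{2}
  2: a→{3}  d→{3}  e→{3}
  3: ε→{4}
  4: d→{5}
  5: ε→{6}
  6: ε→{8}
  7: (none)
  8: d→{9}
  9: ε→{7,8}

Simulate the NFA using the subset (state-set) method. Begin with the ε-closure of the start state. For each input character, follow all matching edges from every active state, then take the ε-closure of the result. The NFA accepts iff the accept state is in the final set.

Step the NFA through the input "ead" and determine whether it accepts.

Answer: REJECT

Steps:
initial (ε-close {0}): {0}
'e' @ 1: {}  — no active states
rest 'ad' ignored (set empty)
end set {} — state 7 not in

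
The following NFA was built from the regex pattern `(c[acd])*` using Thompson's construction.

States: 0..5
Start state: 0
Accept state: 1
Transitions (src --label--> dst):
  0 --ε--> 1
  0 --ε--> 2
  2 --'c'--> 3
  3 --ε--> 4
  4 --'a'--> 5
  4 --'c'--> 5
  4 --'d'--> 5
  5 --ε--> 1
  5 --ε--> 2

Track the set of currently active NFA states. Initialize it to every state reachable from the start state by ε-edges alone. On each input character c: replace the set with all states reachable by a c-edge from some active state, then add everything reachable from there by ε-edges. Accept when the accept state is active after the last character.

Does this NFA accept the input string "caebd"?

Answer: REJECT

Derivation:
start: ε-closure({0}) = {0,1,2}
'c' @ 1: {3,4}
'a' @ 2: {1,2,5}  ✓accept
'e' @ 3: {}  — no active states
rest 'bd' ignored (set empty)
final: {}; accept 1 not in set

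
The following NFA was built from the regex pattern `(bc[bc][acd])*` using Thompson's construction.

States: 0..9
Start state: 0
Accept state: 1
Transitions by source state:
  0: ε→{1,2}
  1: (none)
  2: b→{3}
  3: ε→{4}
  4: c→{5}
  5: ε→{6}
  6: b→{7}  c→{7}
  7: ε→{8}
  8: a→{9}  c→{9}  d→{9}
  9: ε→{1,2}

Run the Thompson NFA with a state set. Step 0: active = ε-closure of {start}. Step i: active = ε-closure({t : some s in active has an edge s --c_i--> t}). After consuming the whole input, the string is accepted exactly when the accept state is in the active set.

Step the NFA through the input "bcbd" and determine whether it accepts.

Answer: ACCEPT

Steps:
S₀ = ε-closure({0}) = {0,1,2}
'b' @ 1: {3,4}
'c' @ 2: {5,6}
'b' @ 3: {7,8}
'd' @ 4: {1,2,9}  ✓accept
final: {1,2,9}; accept 1 in set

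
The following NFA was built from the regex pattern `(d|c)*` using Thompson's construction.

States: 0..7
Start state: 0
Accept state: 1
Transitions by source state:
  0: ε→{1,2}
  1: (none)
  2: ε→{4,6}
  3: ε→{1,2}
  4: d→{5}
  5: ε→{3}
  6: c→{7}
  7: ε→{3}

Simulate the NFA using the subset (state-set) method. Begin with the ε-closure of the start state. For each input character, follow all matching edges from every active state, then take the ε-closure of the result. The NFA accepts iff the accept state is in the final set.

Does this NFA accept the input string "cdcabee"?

start: ε-closure({0}) = {0,1,2,4,6}
'c' @ 1: {1,2,3,4,6,7}  (accept∈set)
'd' @ 2: {1,2,3,4,5,6}  (accept∈set)
'c' @ 3: {1,2,3,4,6,7}  (accept∈set)
'a' @ 4: {}  — dead — no transitions
rest 'bee' ignored (set empty)
final: {}; accept 1 not in set

Answer: REJECT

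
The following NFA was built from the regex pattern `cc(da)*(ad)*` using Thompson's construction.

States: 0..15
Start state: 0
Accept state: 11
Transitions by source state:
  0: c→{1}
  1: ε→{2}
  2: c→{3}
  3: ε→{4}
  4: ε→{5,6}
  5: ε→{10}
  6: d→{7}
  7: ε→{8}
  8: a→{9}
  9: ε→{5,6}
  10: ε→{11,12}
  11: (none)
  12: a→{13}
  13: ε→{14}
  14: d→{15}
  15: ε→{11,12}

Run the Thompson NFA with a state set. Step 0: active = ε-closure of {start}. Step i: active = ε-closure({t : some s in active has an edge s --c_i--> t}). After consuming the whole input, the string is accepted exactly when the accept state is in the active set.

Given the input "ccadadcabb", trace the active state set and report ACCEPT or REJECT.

Answer: REJECT

Derivation:
initial (ε-close {0}): {0}
'c' @ 1: {1,2}
'c' @ 2: {3,4,5,6,10,11,12}  [accepting]
'a' @ 3: {13,14}
'd' @ 4: {11,12,15}  [accepting]
'a' @ 5: {13,14}
'd' @ 6: {11,12,15}  [accepting]
'c' @ 7: {}  — dead — no transitions
rest 'abb' ignored (set empty)
end set {} — state 11 not in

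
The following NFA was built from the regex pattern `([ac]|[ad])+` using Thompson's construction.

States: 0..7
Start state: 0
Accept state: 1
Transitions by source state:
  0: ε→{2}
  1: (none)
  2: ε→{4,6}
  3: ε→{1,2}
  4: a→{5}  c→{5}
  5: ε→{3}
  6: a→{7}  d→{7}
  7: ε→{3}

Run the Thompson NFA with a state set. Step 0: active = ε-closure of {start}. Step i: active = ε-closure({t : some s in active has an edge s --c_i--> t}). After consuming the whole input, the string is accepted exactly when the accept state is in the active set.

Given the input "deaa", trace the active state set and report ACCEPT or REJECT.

Answer: REJECT

Derivation:
initial (ε-close {0}): {0,2,4,6}
'd' @ 1: {1,2,3,4,6,7}  [accepting]
'e' @ 2: {}  — no active states
rest 'aa' ignored (set empty)
after full input: {}  (accept=1 not in)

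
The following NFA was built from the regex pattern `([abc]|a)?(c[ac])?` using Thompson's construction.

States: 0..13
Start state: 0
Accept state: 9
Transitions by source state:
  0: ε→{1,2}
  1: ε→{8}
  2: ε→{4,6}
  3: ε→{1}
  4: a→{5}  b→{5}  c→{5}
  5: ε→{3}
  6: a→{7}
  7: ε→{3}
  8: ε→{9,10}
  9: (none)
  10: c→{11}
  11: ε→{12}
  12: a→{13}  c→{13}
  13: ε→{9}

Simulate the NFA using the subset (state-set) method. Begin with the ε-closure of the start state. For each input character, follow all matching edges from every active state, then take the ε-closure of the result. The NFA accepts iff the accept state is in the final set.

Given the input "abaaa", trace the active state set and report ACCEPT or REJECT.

S₀ = ε-closure({0}) = {0,1,2,4,6,8,9,10}
'a' @ 1: {1,3,5,7,8,9,10}  ✓accept
'b' @ 2: {}  — no active states
rest 'aaa' ignored (set empty)
end set {} — state 9 not in

Answer: REJECT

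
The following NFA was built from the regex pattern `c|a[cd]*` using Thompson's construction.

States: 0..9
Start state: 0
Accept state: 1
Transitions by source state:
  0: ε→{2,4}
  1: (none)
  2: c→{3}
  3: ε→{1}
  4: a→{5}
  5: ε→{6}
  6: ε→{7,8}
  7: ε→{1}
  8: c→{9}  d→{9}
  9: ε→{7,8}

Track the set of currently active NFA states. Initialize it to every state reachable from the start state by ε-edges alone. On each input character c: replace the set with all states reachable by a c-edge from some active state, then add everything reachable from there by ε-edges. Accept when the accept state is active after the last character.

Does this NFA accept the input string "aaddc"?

Answer: REJECT

Derivation:
initial (ε-close {0}): {0,2,4}
'a' @ 1: {1,5,6,7,8}  ✓accept
'a' @ 2: {}  — state set empty
rest 'ddc' ignored (set empty)
end set {} — state 1 not in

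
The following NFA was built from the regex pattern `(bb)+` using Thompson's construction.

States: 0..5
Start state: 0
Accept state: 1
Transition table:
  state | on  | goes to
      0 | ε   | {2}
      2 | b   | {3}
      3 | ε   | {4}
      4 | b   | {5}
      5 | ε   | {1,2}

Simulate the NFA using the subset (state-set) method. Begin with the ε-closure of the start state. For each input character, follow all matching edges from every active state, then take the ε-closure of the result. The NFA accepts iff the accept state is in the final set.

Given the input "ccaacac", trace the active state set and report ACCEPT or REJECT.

Answer: REJECT

Steps:
S₀ = ε-closure({0}) = {0,2}
'c' @ 1: {}  — no active states
rest 'caacac' ignored (set empty)
after full input: {}  (accept=1 not in)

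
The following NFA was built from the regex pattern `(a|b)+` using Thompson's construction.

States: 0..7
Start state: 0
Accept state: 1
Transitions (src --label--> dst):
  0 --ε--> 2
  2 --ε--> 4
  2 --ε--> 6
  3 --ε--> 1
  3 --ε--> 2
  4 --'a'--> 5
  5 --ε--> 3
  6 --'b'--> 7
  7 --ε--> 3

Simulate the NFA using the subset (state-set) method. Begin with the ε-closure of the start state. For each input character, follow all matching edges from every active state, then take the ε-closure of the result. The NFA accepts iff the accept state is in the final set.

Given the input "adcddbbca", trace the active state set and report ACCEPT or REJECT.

initial (ε-close {0}): {0,2,4,6}
'a' @ 1: {1,2,3,4,5,6}  ✓accept
'd' @ 2: {}  — dead — no transitions
rest 'cddbbca' ignored (set empty)
end set {} — state 1 not in

Answer: REJECT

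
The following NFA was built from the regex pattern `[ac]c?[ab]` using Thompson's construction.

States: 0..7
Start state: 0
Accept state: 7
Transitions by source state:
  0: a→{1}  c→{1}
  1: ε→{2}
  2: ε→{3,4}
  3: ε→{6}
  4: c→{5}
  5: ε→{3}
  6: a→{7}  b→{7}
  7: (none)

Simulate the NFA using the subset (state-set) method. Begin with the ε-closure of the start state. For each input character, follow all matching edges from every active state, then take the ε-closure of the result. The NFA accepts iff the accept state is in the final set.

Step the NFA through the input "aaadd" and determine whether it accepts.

Answer: REJECT

Steps:
initial (ε-close {0}): {0}
'a' @ 1: {1,2,3,4,6}
'a' @ 2: {7}  ✓accept
'a' @ 3: {}  — dead — no transitions
rest 'dd' ignored (set empty)
final: {}; accept 7 not in set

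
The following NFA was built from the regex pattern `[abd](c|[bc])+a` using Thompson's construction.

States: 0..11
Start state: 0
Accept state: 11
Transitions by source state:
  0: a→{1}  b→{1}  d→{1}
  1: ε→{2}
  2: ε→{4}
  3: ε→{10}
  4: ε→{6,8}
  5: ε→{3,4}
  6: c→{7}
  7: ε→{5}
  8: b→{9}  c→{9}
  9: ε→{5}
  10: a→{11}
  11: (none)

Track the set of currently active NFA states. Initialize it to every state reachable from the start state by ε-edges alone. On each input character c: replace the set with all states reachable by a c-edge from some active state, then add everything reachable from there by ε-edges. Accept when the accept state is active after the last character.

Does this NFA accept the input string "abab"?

start: ε-closure({0}) = {0}
'a' @ 1: {1,2,4,6,8}
'b' @ 2: {3,4,5,6,8,9,10}
'a' @ 3: {11}  [accepting]
'b' @ 4: {}  — no active states
final: {}; accept 11 not in set

Answer: REJECT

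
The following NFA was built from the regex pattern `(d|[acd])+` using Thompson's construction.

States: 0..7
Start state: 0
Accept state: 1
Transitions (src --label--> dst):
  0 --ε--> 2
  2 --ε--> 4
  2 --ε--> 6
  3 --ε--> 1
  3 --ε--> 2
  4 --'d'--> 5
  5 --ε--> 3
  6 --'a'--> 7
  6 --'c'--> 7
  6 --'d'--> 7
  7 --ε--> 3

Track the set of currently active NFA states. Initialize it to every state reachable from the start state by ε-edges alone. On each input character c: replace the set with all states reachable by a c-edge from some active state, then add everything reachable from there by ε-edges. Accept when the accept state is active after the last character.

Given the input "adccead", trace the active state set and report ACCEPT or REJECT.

S₀ = ε-closure({0}) = {0,2,4,6}
'a' @ 1: {1,2,3,4,6,7}  (accept∈set)
'd' @ 2: {1,2,3,4,5,6,7}  (accept∈set)
'c' @ 3: {1,2,3,4,6,7}  (accept∈set)
'c' @ 4: {1,2,3,4,6,7}  (accept∈set)
'e' @ 5: {}  — dead — no transitions
rest 'ad' ignored (set empty)
final: {}; accept 1 not in set

Answer: REJECT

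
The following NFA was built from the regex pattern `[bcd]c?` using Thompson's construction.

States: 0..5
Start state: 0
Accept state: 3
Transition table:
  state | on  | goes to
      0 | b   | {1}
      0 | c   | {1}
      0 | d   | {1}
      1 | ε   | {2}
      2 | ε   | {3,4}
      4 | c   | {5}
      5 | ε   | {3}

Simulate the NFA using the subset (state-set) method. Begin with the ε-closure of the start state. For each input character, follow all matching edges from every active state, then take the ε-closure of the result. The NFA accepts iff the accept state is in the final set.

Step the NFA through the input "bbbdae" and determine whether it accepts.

start: ε-closure({0}) = {0}
'b' @ 1: {1,2,3,4}  [accepting]
'b' @ 2: {}  — no active states
rest 'bdae' ignored (set empty)
end set {} — state 3 not in

Answer: REJECT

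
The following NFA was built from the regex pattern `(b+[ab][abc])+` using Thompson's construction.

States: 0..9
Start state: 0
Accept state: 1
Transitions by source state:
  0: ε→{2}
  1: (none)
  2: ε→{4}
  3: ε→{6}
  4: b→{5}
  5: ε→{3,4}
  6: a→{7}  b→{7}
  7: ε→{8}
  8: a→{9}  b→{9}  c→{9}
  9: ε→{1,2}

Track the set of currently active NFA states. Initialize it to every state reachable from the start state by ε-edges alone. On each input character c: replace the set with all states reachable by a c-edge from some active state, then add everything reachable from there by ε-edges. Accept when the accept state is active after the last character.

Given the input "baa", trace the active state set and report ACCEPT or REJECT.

Answer: ACCEPT

Steps:
start: ε-closure({0}) = {0,2,4}
'b' @ 1: {3,4,5,6}
'a' @ 2: {7,8}
'a' @ 3: {1,2,4,9}  [accepting]
final: {1,2,4,9}; accept 1 in set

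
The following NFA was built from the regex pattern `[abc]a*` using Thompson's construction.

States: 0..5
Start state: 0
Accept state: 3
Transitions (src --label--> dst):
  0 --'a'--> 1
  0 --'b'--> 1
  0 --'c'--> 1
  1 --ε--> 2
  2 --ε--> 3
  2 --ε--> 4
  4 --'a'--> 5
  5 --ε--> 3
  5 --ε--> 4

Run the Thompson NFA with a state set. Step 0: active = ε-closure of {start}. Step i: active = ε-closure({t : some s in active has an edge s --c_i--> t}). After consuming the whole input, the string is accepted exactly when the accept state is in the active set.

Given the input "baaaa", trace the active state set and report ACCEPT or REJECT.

start: ε-closure({0}) = {0}
'b' @ 1: {1,2,3,4}  [accepting]
'a' @ 2: {3,4,5}  [accepting]
'a' @ 3: {3,4,5}  [accepting]
'a' @ 4: {3,4,5}  [accepting]
'a' @ 5: {3,4,5}  [accepting]
after full input: {3,4,5}  (accept=3 in)

Answer: ACCEPT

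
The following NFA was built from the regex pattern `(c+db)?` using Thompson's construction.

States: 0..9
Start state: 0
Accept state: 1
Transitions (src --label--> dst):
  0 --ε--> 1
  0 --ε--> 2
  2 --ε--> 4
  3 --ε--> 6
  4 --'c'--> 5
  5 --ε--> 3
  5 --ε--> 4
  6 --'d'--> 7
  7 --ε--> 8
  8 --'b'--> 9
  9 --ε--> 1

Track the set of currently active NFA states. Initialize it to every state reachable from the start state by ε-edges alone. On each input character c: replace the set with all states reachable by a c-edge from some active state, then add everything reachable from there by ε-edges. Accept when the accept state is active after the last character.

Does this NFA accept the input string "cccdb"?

S₀ = ε-closure({0}) = {0,1,2,4}
'c' @ 1: {3,4,5,6}
'c' @ 2: {3,4,5,6}
'c' @ 3: {3,4,5,6}
'd' @ 4: {7,8}
'b' @ 5: {1,9}  ✓accept
final: {1,9}; accept 1 in set

Answer: ACCEPT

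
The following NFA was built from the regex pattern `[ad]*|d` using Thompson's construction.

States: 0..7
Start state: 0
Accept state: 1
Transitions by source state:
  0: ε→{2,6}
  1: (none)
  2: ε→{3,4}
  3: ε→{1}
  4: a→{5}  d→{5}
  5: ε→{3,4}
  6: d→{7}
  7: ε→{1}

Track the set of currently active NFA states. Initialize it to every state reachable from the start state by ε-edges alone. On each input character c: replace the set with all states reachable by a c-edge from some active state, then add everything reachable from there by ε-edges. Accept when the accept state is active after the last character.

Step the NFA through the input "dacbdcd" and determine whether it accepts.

Answer: REJECT

Steps:
S₀ = ε-closure({0}) = {0,1,2,3,4,6}
'd' @ 1: {1,3,4,5,7}  (accept∈set)
'a' @ 2: {1,3,4,5}  (accept∈set)
'c' @ 3: {}  — no active states
rest 'bdcd' ignored (set empty)
final: {}; accept 1 not in set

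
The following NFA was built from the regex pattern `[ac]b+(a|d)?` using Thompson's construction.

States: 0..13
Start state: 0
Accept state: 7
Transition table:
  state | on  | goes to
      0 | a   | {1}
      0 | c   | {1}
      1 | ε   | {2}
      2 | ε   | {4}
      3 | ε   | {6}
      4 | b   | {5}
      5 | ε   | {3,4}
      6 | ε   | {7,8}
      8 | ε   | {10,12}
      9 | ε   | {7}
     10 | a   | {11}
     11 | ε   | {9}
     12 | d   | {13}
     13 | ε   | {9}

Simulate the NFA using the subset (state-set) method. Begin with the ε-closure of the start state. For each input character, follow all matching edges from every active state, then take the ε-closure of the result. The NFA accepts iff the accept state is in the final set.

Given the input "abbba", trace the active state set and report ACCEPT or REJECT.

Answer: ACCEPT

Derivation:
start: ε-closure({0}) = {0}
'a' @ 1: {1,2,4}
'b' @ 2: {3,4,5,6,7,8,10,12}  (accept∈set)
'b' @ 3: {3,4,5,6,7,8,10,12}  (accept∈set)
'b' @ 4: {3,4,5,6,7,8,10,12}  (accept∈set)
'a' @ 5: {7,9,11}  (accept∈set)
after full input: {7,9,11}  (accept=7 in)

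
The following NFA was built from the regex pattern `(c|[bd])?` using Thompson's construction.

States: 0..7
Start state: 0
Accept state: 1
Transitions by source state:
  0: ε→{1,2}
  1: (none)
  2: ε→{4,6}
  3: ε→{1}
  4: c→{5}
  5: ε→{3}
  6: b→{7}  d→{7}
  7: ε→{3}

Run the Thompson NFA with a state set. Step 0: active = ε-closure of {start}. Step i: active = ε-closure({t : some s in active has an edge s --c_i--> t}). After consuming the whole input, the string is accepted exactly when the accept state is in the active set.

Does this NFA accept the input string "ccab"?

Answer: REJECT

Steps:
start: ε-closure({0}) = {0,1,2,4,6}
'c' @ 1: {1,3,5}  ✓accept
'c' @ 2: {}  — no active states
rest 'ab' ignored (set empty)
end set {} — state 1 not in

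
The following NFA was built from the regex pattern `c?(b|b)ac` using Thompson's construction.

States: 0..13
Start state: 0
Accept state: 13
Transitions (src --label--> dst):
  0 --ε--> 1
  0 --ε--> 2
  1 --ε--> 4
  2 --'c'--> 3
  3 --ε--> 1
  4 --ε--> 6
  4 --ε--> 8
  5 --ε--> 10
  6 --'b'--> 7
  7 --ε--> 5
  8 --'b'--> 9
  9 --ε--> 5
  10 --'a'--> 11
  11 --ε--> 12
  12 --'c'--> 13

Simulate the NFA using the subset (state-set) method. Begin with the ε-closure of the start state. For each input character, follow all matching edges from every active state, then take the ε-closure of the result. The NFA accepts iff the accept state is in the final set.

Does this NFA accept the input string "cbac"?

start: ε-closure({0}) = {0,1,2,4,6,8}
'c' @ 1: {1,3,4,6,8}
'b' @ 2: {5,7,9,10}
'a' @ 3: {11,12}
'c' @ 4: {13}  ✓accept
final: {13}; accept 13 in set

Answer: ACCEPT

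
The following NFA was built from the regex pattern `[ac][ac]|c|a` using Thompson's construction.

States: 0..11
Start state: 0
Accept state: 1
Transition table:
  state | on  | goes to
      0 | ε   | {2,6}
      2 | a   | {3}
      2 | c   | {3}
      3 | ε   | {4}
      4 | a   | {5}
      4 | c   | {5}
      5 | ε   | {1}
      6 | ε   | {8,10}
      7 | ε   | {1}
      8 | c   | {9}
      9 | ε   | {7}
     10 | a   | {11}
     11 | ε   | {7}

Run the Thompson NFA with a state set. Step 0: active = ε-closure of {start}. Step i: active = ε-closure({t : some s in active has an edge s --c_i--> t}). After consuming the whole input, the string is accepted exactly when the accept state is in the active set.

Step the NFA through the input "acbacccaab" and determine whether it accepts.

Answer: REJECT

Derivation:
initial (ε-close {0}): {0,2,6,8,10}
'a' @ 1: {1,3,4,7,11}  [accepting]
'c' @ 2: {1,5}  [accepting]
'b' @ 3: {}  — state set empty
rest 'acccaab' ignored (set empty)
end set {} — state 1 not in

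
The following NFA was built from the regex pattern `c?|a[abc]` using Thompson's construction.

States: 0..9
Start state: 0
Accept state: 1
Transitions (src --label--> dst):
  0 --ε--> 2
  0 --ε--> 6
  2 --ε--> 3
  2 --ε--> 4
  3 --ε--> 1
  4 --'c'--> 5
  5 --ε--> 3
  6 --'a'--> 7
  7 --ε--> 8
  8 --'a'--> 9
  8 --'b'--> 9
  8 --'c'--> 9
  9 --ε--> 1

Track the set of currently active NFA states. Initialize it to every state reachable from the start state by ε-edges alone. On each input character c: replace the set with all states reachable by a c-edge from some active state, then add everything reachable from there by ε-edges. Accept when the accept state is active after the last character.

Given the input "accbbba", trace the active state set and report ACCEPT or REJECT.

start: ε-closure({0}) = {0,1,2,3,4,6}
'a' @ 1: {7,8}
'c' @ 2: {1,9}  [accepting]
'c' @ 3: {}  — state set empty
rest 'bbba' ignored (set empty)
after full input: {}  (accept=1 not in)

Answer: REJECT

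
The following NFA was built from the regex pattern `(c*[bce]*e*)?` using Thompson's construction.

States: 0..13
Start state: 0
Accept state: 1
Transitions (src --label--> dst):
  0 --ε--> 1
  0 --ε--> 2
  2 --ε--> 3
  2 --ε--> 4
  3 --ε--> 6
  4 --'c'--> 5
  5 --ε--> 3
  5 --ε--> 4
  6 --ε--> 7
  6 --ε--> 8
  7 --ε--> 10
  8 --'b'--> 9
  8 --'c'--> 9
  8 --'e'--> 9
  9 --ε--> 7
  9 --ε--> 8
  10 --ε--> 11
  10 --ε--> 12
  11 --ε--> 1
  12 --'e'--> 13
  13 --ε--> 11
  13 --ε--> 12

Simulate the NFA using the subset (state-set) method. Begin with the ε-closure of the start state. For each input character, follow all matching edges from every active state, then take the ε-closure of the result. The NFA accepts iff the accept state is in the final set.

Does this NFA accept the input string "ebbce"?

Answer: ACCEPT

Steps:
initial (ε-close {0}): {0,1,2,3,4,6,7,8,10,11,12}
'e' @ 1: {1,7,8,9,10,11,12,13}  [accepting]
'b' @ 2: {1,7,8,9,10,11,12}  [accepting]
'b' @ 3: {1,7,8,9,10,11,12}  [accepting]
'c' @ 4: {1,7,8,9,10,11,12}  [accepting]
'e' @ 5: {1,7,8,9,10,11,12,13}  [accepting]
after full input: {1,7,8,9,10,11,12,13}  (accept=1 in)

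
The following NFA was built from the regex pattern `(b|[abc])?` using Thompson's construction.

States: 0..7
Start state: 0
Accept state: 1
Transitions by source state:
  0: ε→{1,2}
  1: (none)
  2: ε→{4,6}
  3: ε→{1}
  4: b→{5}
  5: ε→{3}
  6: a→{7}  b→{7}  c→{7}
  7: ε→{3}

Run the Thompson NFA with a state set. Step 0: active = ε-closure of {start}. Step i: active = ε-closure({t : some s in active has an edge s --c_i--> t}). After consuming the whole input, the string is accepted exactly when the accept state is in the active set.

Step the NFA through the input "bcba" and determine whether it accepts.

start: ε-closure({0}) = {0,1,2,4,6}
'b' @ 1: {1,3,5,7}  (accept∈set)
'c' @ 2: {}  — no active states
rest 'ba' ignored (set empty)
end set {} — state 1 not in

Answer: REJECT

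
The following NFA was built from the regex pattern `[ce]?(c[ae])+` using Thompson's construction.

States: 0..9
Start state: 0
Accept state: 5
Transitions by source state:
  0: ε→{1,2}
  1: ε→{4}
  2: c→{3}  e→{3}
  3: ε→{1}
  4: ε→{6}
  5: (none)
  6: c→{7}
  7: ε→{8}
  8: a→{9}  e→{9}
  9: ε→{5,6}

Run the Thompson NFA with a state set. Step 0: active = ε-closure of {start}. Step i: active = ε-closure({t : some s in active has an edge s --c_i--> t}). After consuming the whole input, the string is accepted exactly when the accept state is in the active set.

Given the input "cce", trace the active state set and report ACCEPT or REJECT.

Answer: ACCEPT

Trace:
initial (ε-close {0}): {0,1,2,4,6}
'c' @ 1: {1,3,4,6,7,8}
'c' @ 2: {7,8}
'e' @ 3: {5,6,9}  [accepting]
after full input: {5,6,9}  (accept=5 in)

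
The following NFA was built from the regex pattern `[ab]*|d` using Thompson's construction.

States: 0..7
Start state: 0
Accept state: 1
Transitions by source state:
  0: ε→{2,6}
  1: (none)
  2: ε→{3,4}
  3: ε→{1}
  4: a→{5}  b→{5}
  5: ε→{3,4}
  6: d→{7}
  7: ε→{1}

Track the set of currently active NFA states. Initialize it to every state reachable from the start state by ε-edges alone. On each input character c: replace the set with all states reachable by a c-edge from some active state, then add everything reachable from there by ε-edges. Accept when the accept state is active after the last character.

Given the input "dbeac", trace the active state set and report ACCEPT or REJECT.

start: ε-closure({0}) = {0,1,2,3,4,6}
'd' @ 1: {1,7}  [accepting]
'b' @ 2: {}  — dead — no transitions
rest 'eac' ignored (set empty)
end set {} — state 1 not in

Answer: REJECT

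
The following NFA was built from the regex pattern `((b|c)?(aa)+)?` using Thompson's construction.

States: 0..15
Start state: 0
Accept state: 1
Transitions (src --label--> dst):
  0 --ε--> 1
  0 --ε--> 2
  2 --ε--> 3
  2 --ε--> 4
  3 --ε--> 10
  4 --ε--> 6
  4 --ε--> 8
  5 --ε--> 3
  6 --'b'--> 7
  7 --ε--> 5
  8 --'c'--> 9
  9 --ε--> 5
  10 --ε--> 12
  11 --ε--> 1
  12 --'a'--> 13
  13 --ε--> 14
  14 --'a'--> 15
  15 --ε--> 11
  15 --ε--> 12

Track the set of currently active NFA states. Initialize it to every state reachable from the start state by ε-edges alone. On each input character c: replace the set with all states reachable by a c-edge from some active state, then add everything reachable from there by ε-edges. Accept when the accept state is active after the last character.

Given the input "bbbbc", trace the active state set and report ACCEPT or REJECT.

Answer: REJECT

Steps:
initial (ε-close {0}): {0,1,2,3,4,6,8,10,12}
'b' @ 1: {3,5,7,10,12}
'b' @ 2: {}  — state set empty
rest 'bbc' ignored (set empty)
after full input: {}  (accept=1 not in)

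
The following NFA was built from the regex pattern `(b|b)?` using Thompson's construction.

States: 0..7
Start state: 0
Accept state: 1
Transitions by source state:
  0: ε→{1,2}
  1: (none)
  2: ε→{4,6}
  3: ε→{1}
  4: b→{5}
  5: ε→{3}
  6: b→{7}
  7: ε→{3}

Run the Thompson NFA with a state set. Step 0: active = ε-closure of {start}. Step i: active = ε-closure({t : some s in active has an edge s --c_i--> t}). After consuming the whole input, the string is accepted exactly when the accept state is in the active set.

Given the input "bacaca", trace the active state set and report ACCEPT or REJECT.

Answer: REJECT

Trace:
start: ε-closure({0}) = {0,1,2,4,6}
'b' @ 1: {1,3,5,7}  (accept∈set)
'a' @ 2: {}  — no active states
rest 'caca' ignored (set empty)
end set {} — state 1 not in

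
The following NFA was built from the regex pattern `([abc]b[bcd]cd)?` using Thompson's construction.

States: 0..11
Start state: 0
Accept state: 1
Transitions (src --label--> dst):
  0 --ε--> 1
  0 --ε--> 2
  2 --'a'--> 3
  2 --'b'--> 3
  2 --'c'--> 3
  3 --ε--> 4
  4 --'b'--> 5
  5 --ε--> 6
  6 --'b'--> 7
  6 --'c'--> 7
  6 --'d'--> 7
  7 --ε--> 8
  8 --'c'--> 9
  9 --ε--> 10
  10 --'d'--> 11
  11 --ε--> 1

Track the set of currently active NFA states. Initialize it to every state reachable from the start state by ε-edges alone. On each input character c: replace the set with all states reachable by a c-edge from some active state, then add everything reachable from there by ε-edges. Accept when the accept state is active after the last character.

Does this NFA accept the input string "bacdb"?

S₀ = ε-closure({0}) = {0,1,2}
'b' @ 1: {3,4}
'a' @ 2: {}  — dead — no transitions
rest 'cdb' ignored (set empty)
after full input: {}  (accept=1 not in)

Answer: REJECT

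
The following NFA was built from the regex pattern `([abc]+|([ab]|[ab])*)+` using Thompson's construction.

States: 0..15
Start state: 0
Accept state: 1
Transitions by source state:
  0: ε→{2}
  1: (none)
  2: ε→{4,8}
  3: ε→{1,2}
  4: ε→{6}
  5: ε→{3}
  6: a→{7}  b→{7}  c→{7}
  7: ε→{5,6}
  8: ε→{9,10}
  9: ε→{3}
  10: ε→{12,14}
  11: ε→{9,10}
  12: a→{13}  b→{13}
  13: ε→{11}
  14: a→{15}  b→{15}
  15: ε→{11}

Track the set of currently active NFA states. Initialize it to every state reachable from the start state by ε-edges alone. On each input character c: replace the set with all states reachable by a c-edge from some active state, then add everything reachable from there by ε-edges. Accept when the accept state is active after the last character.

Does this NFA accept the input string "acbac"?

S₀ = ε-closure({0}) = {0,1,2,3,4,6,8,9,10,12,14}
'a' @ 1: {1,2,3,4,5,6,7,8,9,10,11,12,13,14,15}  [accepting]
'c' @ 2: {1,2,3,4,5,6,7,8,9,10,12,14}  [accepting]
'b' @ 3: {1,2,3,4,5,6,7,8,9,10,11,12,13,14,15}  [accepting]
'a' @ 4: {1,2,3,4,5,6,7,8,9,10,11,12,13,14,15}  [accepting]
'c' @ 5: {1,2,3,4,5,6,7,8,9,10,12,14}  [accepting]
end set {1,2,3,4,5,6,7,8,9,10,12,14} — state 1 in

Answer: ACCEPT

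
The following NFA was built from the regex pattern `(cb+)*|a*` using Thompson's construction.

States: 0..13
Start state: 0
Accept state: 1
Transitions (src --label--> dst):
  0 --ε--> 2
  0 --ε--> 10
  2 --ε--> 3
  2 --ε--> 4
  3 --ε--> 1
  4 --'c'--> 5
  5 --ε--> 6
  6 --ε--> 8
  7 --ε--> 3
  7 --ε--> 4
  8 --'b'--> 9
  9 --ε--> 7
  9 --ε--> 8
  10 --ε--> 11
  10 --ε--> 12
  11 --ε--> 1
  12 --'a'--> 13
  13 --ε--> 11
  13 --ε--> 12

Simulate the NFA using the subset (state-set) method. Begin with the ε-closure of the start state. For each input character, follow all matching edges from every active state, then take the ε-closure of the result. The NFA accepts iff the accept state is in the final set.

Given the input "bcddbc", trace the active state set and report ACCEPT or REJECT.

Answer: REJECT

Trace:
initial (ε-close {0}): {0,1,2,3,4,10,11,12}
'b' @ 1: {}  — state set empty
rest 'cddbc' ignored (set empty)
end set {} — state 1 not in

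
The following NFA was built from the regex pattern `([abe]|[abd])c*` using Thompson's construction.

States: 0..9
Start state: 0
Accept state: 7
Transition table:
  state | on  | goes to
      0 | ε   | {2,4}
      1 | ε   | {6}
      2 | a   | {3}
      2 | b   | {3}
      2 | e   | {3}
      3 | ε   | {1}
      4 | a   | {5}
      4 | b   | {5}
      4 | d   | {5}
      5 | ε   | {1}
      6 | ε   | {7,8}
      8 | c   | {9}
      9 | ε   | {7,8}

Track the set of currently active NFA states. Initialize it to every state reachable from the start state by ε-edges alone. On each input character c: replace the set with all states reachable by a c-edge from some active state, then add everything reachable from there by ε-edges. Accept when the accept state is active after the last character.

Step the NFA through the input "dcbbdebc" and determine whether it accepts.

S₀ = ε-closure({0}) = {0,2,4}
'd' @ 1: {1,5,6,7,8}  ✓accept
'c' @ 2: {7,8,9}  ✓accept
'b' @ 3: {}  — state set empty
rest 'bdebc' ignored (set empty)
end set {} — state 7 not in

Answer: REJECT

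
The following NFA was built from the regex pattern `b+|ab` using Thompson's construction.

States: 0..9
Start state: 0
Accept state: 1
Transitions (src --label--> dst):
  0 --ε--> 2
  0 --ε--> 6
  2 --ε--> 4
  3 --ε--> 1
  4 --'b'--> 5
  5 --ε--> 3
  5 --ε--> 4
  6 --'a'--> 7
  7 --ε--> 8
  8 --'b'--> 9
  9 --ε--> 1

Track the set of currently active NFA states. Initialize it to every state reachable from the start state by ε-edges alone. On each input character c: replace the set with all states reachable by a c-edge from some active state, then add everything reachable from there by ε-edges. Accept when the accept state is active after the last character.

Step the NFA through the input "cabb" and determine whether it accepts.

start: ε-closure({0}) = {0,2,4,6}
'c' @ 1: {}  — state set empty
rest 'abb' ignored (set empty)
after full input: {}  (accept=1 not in)

Answer: REJECT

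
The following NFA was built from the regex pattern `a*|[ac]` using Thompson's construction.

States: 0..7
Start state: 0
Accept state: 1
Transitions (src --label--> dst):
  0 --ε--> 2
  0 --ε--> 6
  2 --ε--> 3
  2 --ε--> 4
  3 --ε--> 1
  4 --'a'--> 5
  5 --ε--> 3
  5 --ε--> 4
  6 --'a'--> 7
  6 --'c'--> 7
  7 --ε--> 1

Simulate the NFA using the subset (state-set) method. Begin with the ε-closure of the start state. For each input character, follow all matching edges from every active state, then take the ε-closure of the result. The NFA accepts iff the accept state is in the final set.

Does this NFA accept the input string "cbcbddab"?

start: ε-closure({0}) = {0,1,2,3,4,6}
'c' @ 1: {1,7}  [accepting]
'b' @ 2: {}  — dead — no transitions
rest 'cbddab' ignored (set empty)
end set {} — state 1 not in

Answer: REJECT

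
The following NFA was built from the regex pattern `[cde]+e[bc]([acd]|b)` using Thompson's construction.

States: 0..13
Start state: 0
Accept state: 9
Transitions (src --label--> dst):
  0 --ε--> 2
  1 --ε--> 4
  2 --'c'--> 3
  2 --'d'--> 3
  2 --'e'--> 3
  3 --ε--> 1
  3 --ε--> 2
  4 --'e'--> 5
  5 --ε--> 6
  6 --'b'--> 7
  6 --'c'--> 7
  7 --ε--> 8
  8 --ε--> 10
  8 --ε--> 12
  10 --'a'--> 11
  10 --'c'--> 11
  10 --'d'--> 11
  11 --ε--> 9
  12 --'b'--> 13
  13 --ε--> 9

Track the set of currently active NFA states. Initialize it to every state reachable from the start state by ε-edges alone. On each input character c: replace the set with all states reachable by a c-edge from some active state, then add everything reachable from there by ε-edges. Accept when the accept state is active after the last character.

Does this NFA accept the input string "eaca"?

Answer: REJECT

Derivation:
start: ε-closure({0}) = {0,2}
'e' @ 1: {1,2,3,4}
'a' @ 2: {}  — state set empty
rest 'ca' ignored (set empty)
end set {} — state 9 not in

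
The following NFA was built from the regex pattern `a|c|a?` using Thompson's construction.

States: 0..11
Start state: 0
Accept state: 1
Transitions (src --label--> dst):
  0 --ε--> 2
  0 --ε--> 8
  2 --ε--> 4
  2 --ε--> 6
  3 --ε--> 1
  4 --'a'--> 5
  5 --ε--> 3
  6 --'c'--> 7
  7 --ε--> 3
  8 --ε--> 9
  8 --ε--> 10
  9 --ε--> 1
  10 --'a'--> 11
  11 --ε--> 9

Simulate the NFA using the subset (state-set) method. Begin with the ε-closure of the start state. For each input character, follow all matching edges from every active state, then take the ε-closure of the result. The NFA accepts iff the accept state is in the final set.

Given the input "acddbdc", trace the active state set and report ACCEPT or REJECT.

Answer: REJECT

Derivation:
S₀ = ε-closure({0}) = {0,1,2,4,6,8,9,10}
'a' @ 1: {1,3,5,9,11}  [accepting]
'c' @ 2: {}  — no active states
rest 'ddbdc' ignored (set empty)
end set {} — state 1 not in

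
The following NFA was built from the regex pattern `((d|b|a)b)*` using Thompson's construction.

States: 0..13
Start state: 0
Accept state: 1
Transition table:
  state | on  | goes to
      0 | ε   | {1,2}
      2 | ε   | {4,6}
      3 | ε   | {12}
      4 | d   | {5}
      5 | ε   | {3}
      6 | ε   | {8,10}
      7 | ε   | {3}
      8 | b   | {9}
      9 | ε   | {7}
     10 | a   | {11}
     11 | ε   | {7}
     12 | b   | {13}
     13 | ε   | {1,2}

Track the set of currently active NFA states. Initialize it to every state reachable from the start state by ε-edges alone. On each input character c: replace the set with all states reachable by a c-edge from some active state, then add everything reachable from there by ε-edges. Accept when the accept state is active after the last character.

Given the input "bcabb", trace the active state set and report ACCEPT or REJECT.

S₀ = ε-closure({0}) = {0,1,2,4,6,8,10}
'b' @ 1: {3,7,9,12}
'c' @ 2: {}  — state set empty
rest 'abb' ignored (set empty)
after full input: {}  (accept=1 not in)

Answer: REJECT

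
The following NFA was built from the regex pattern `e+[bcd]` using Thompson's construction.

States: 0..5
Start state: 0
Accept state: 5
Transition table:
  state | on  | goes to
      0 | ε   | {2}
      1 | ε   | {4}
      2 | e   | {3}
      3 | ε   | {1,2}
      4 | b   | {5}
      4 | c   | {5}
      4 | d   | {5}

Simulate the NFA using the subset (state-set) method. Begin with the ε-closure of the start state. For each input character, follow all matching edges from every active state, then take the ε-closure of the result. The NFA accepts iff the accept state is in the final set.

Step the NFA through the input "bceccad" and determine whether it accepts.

Answer: REJECT

Trace:
start: ε-closure({0}) = {0,2}
'b' @ 1: {}  — state set empty
rest 'ceccad' ignored (set empty)
end set {} — state 5 not in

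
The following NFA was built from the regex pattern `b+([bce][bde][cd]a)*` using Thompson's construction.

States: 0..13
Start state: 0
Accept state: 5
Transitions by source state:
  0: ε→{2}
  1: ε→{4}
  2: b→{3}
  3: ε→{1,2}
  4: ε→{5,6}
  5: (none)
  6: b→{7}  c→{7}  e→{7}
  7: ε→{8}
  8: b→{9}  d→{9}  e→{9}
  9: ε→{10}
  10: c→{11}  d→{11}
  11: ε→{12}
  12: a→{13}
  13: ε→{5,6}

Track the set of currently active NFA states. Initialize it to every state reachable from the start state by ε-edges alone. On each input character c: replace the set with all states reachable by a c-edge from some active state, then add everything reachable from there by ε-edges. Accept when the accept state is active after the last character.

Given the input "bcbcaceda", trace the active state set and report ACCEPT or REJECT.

initial (ε-close {0}): {0,2}
'b' @ 1: {1,2,3,4,5,6}  (accept∈set)
'c' @ 2: {7,8}
'b' @ 3: {9,10}
'c' @ 4: {11,12}
'a' @ 5: {5,6,13}  (accept∈set)
'c' @ 6: {7,8}
'e' @ 7: {9,10}
'd' @ 8: {11,12}
'a' @ 9: {5,6,13}  (accept∈set)
end set {5,6,13} — state 5 in

Answer: ACCEPT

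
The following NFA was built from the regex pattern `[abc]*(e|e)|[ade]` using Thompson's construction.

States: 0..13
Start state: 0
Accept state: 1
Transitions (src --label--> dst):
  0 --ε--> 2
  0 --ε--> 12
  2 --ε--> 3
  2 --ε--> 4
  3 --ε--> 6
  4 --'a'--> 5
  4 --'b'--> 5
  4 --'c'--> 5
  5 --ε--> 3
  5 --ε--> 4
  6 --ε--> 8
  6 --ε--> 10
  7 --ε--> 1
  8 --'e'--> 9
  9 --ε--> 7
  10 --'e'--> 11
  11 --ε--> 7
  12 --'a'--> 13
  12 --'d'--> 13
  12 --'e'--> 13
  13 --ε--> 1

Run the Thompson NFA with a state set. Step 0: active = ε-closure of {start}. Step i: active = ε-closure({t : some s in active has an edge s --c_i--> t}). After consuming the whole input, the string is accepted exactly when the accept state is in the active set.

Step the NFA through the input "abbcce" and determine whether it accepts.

initial (ε-close {0}): {0,2,3,4,6,8,10,12}
'a' @ 1: {1,3,4,5,6,8,10,13}  ✓accept
'b' @ 2: {3,4,5,6,8,10}
'b' @ 3: {3,4,5,6,8,10}
'c' @ 4: {3,4,5,6,8,10}
'c' @ 5: {3,4,5,6,8,10}
'e' @ 6: {1,7,9,11}  ✓accept
end set {1,7,9,11} — state 1 in

Answer: ACCEPT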